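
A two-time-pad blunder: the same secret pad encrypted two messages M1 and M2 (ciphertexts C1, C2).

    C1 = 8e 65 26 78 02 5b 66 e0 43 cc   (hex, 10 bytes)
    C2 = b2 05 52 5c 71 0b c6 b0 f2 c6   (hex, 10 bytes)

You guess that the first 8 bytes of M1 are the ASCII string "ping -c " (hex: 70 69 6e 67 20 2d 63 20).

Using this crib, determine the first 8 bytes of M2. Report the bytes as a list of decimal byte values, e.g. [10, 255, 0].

First, C1 ⊕ C2 = (M1 ⊕ K) ⊕ (M2 ⊕ K) = M1 ⊕ M2, so the key drops out. Then M2 = (M1 ⊕ M2) ⊕ M1 over the first 8 bytes.
byte 0: (8e xor b2) xor 70 = 3c xor 70 = 4c
byte 1: (65 xor 05) xor 69 = 60 xor 69 = 09
byte 2: (26 xor 52) xor 6e = 74 xor 6e = 1a
byte 3: (78 xor 5c) xor 67 = 24 xor 67 = 43
byte 4: (02 xor 71) xor 20 = 73 xor 20 = 53
byte 5: (5b xor 0b) xor 2d = 50 xor 2d = 7d
byte 6: (66 xor c6) xor 63 = a0 xor 63 = c3
byte 7: (e0 xor b0) xor 20 = 50 xor 20 = 70

[76, 9, 26, 67, 83, 125, 195, 112]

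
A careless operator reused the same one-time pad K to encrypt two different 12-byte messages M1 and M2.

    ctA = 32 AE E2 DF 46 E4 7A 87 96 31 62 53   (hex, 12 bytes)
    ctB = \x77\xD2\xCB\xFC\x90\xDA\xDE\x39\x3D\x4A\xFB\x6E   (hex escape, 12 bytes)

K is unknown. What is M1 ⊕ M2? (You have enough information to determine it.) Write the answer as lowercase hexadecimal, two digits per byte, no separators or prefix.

ctA ⊕ ctB = (M1 ⊕ K) ⊕ (M2 ⊕ K) = M1 ⊕ M2 — the shared key cancels under XOR.
byte 0: 00110010 xor 01110111 = 01000101
byte 1: 10101110 xor 11010010 = 01111100
byte 2: 11100010 xor 11001011 = 00101001
byte 3: 11011111 xor 11111100 = 00100011
byte 4: 01000110 xor 10010000 = 11010110
byte 5: 11100100 xor 11011010 = 00111110
byte 6: 01111010 xor 11011110 = 10100100
byte 7: 10000111 xor 00111001 = 10111110
byte 8: 10010110 xor 00111101 = 10101011
byte 9: 00110001 xor 01001010 = 01111011
byte 10: 01100010 xor 11111011 = 10011001
byte 11: 01010011 xor 01101110 = 00111101

457c2923d63ea4beab7b993d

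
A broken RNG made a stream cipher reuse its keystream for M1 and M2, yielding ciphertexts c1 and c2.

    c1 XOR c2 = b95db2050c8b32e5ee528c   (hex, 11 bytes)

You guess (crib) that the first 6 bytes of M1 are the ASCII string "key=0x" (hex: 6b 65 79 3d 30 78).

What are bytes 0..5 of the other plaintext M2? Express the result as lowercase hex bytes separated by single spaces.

d2 38 cb 38 3c f3

Since c1 ⊕ c2 = M1 ⊕ M2, XORing with the guessed M1 bytes yields the corresponding M2 bytes: M2 = (c1 ⊕ c2) ⊕ M1.
185 xor 107 = 210
 93 xor 101 =  56
178 xor 121 = 203
  5 xor  61 =  56
 12 xor  48 =  60
139 xor 120 = 243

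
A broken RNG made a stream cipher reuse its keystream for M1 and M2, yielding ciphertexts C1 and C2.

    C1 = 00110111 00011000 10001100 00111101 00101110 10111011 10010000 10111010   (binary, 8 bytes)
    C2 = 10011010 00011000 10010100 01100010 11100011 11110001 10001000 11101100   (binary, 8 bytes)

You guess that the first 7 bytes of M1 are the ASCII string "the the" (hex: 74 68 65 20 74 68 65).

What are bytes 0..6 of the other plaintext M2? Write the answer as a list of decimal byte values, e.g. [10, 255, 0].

First, C1 ⊕ C2 = (M1 ⊕ K) ⊕ (M2 ⊕ K) = M1 ⊕ M2, so the key drops out. Then M2 = (M1 ⊕ M2) ⊕ M1 over the first 7 bytes.
byte 0: (37 ^ 9a) ^ 74 = ad ^ 74 = d9
byte 1: (18 ^ 18) ^ 68 = 00 ^ 68 = 68
byte 2: (8c ^ 94) ^ 65 = 18 ^ 65 = 7d
byte 3: (3d ^ 62) ^ 20 = 5f ^ 20 = 7f
byte 4: (2e ^ e3) ^ 74 = cd ^ 74 = b9
byte 5: (bb ^ f1) ^ 68 = 4a ^ 68 = 22
byte 6: (90 ^ 88) ^ 65 = 18 ^ 65 = 7d

[217, 104, 125, 127, 185, 34, 125]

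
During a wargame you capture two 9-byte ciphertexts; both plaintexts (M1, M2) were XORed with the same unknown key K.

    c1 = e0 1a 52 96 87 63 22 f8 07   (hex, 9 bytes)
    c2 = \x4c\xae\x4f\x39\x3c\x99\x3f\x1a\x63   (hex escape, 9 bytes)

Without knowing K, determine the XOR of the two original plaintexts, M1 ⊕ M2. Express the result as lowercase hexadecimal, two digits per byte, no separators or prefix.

acb41dafbbfa1de264

c1 ⊕ c2 = (M1 ⊕ K) ⊕ (M2 ⊕ K) = M1 ⊕ M2 — the shared key cancels under XOR.
11100000 ^ 01001100 = 10101100
00011010 ^ 10101110 = 10110100
01010010 ^ 01001111 = 00011101
10010110 ^ 00111001 = 10101111
10000111 ^ 00111100 = 10111011
01100011 ^ 10011001 = 11111010
00100010 ^ 00111111 = 00011101
11111000 ^ 00011010 = 11100010
00000111 ^ 01100011 = 01100100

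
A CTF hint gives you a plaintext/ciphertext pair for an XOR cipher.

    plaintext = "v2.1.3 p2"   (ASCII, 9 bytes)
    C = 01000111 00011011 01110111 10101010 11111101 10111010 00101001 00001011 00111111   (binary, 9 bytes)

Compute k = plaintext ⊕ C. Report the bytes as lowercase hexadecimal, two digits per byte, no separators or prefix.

Since C = plaintext ⊕ k, XORing both sides with plaintext gives k = plaintext ⊕ C.
76 ^ 47 = 31
32 ^ 1b = 29
2e ^ 77 = 59
31 ^ aa = 9b
2e ^ fd = d3
33 ^ ba = 89
20 ^ 29 = 09
70 ^ 0b = 7b
32 ^ 3f = 0d

3129599bd389097b0d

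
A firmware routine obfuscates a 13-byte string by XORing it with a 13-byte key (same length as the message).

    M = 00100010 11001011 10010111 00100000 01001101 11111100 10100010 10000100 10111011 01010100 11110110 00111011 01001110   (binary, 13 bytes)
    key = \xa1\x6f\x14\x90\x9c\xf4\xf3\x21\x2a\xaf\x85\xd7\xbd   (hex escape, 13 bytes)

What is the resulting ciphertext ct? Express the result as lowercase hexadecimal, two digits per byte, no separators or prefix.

83a483b0d10851a591fb73ecf3

22 xor a1 = 83
cb xor 6f = a4
97 xor 14 = 83
20 xor 90 = b0
4d xor 9c = d1
fc xor f4 = 08
a2 xor f3 = 51
84 xor 21 = a5
bb xor 2a = 91
54 xor af = fb
f6 xor 85 = 73
3b xor d7 = ec
4e xor bd = f3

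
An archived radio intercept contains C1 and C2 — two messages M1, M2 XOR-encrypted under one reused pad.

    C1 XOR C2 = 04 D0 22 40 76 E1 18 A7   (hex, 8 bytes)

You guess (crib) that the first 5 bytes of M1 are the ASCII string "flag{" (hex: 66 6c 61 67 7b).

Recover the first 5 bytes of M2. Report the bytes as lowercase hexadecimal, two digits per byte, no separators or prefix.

Since C1 ⊕ C2 = M1 ⊕ M2, XORing with the guessed M1 bytes yields the corresponding M2 bytes: M2 = (C1 ⊕ C2) ⊕ M1.
04 XOR 66 = 62
d0 XOR 6c = bc
22 XOR 61 = 43
40 XOR 67 = 27
76 XOR 7b = 0d

62bc43270d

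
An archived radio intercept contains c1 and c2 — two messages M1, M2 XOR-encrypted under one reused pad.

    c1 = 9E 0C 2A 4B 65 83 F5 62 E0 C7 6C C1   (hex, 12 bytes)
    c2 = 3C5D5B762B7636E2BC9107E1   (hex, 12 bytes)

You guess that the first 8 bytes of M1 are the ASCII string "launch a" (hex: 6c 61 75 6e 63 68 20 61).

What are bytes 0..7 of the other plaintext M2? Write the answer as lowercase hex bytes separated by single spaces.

First, c1 ⊕ c2 = (M1 ⊕ K) ⊕ (M2 ⊕ K) = M1 ⊕ M2, so the key drops out. Then M2 = (M1 ⊕ M2) ⊕ M1 over the first 8 bytes.
byte 0: (9e XOR 3c) XOR 6c = a2 XOR 6c = ce
byte 1: (0c XOR 5d) XOR 61 = 51 XOR 61 = 30
byte 2: (2a XOR 5b) XOR 75 = 71 XOR 75 = 04
byte 3: (4b XOR 76) XOR 6e = 3d XOR 6e = 53
byte 4: (65 XOR 2b) XOR 63 = 4e XOR 63 = 2d
byte 5: (83 XOR 76) XOR 68 = f5 XOR 68 = 9d
byte 6: (f5 XOR 36) XOR 20 = c3 XOR 20 = e3
byte 7: (62 XOR e2) XOR 61 = 80 XOR 61 = e1

ce 30 04 53 2d 9d e3 e1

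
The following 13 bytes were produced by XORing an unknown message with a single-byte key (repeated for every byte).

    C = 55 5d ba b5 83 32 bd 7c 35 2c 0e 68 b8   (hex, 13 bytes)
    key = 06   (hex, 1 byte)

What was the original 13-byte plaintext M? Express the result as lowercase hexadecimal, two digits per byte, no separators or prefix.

The 1-byte key repeats, so the effective keystream is 06 06 06 06 06 06 06 06 06 06 06 06 06.
byte 0: 55 ⊕ 06 = 53
byte 1: 5d ⊕ 06 = 5b
byte 2: ba ⊕ 06 = bc
byte 3: b5 ⊕ 06 = b3
byte 4: 83 ⊕ 06 = 85
byte 5: 32 ⊕ 06 = 34
byte 6: bd ⊕ 06 = bb
byte 7: 7c ⊕ 06 = 7a
byte 8: 35 ⊕ 06 = 33
byte 9: 2c ⊕ 06 = 2a
byte 10: 0e ⊕ 06 = 08
byte 11: 68 ⊕ 06 = 6e
byte 12: b8 ⊕ 06 = be

535bbcb38534bb7a332a086ebe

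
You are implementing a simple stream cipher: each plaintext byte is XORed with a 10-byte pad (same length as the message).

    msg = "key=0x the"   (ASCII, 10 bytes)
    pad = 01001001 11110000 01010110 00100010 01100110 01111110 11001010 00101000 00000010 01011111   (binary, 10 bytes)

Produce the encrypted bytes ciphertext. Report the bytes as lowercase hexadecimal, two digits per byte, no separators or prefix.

22952f1f5606ea5c6a3a

XOR is its own inverse, so applying the key byte-wise gives the result directly.
byte 0: 107 xor  73 =  34
byte 1: 101 xor 240 = 149
byte 2: 121 xor  86 =  47
byte 3:  61 xor  34 =  31
byte 4:  48 xor 102 =  86
byte 5: 120 xor 126 =   6
byte 6:  32 xor 202 = 234
byte 7: 116 xor  40 =  92
byte 8: 104 xor   2 = 106
byte 9: 101 xor  95 =  58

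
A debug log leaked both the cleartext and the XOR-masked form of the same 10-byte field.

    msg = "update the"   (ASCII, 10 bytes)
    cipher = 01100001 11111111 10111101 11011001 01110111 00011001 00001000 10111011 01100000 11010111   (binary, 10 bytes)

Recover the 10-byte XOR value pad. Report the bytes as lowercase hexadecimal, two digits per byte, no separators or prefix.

Since cipher = msg ⊕ pad, XORing both sides with msg gives pad = msg ⊕ cipher.
75 XOR 61 = 14
70 XOR ff = 8f
64 XOR bd = d9
61 XOR d9 = b8
74 XOR 77 = 03
65 XOR 19 = 7c
20 XOR 08 = 28
74 XOR bb = cf
68 XOR 60 = 08
65 XOR d7 = b2

148fd9b8037c28cf08b2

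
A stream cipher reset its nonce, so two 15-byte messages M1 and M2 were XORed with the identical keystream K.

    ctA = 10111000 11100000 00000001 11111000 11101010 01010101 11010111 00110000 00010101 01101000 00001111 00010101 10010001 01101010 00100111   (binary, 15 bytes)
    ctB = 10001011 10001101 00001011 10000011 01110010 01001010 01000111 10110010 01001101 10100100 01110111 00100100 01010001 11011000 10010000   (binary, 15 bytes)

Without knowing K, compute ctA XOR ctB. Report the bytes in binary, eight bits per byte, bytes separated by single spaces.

ctA ⊕ ctB = (M1 ⊕ K) ⊕ (M2 ⊕ K) = M1 ⊕ M2 — the shared key cancels under XOR.
b8 ⊕ 8b = 33
e0 ⊕ 8d = 6d
01 ⊕ 0b = 0a
f8 ⊕ 83 = 7b
ea ⊕ 72 = 98
55 ⊕ 4a = 1f
d7 ⊕ 47 = 90
30 ⊕ b2 = 82
15 ⊕ 4d = 58
68 ⊕ a4 = cc
0f ⊕ 77 = 78
15 ⊕ 24 = 31
91 ⊕ 51 = c0
6a ⊕ d8 = b2
27 ⊕ 90 = b7

00110011 01101101 00001010 01111011 10011000 00011111 10010000 10000010 01011000 11001100 01111000 00110001 11000000 10110010 10110111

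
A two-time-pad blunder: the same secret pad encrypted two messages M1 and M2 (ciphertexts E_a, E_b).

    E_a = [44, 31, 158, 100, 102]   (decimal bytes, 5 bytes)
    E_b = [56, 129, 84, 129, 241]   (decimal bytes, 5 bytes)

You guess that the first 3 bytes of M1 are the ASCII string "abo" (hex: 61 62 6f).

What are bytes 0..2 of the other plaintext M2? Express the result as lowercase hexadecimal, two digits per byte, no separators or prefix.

First, E_a ⊕ E_b = (M1 ⊕ K) ⊕ (M2 ⊕ K) = M1 ⊕ M2, so the key drops out. Then M2 = (M1 ⊕ M2) ⊕ M1 over the first 3 bytes.
byte 0: (2c xor 38) xor 61 = 14 xor 61 = 75
byte 1: (1f xor 81) xor 62 = 9e xor 62 = fc
byte 2: (9e xor 54) xor 6f = ca xor 6f = a5

75fca5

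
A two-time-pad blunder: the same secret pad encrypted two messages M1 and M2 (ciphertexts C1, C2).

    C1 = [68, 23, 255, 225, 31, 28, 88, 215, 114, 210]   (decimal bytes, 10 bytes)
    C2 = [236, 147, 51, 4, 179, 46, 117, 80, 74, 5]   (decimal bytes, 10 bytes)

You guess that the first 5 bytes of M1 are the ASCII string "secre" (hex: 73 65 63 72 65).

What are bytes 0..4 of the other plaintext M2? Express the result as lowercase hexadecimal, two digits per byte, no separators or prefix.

First, C1 ⊕ C2 = (M1 ⊕ K) ⊕ (M2 ⊕ K) = M1 ⊕ M2, so the key drops out. Then M2 = (M1 ⊕ M2) ⊕ M1 over the first 5 bytes.
byte 0: (44 ^ ec) ^ 73 = a8 ^ 73 = db
byte 1: (17 ^ 93) ^ 65 = 84 ^ 65 = e1
byte 2: (ff ^ 33) ^ 63 = cc ^ 63 = af
byte 3: (e1 ^ 04) ^ 72 = e5 ^ 72 = 97
byte 4: (1f ^ b3) ^ 65 = ac ^ 65 = c9

dbe1af97c9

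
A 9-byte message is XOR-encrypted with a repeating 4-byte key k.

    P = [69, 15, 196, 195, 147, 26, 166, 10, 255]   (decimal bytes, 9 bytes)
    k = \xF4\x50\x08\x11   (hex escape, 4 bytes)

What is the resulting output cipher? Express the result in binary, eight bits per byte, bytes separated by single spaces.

The 4-byte key repeats, so the effective keystream is f4 50 08 11 f4 50 08 11 f4.
byte 0: 45 ^ f4 = b1
byte 1: 0f ^ 50 = 5f
byte 2: c4 ^ 08 = cc
byte 3: c3 ^ 11 = d2
byte 4: 93 ^ f4 = 67
byte 5: 1a ^ 50 = 4a
byte 6: a6 ^ 08 = ae
byte 7: 0a ^ 11 = 1b
byte 8: ff ^ f4 = 0b

10110001 01011111 11001100 11010010 01100111 01001010 10101110 00011011 00001011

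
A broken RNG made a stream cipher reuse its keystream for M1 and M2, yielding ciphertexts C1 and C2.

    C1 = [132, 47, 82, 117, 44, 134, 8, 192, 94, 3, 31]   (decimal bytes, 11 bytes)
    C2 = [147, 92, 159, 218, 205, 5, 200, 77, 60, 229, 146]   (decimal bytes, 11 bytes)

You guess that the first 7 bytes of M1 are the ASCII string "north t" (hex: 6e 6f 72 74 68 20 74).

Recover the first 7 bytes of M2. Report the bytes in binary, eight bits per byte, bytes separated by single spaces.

01111001 00011100 10111111 11011011 10001001 10100011 10110100

First, C1 ⊕ C2 = (M1 ⊕ K) ⊕ (M2 ⊕ K) = M1 ⊕ M2, so the key drops out. Then M2 = (M1 ⊕ M2) ⊕ M1 over the first 7 bytes.
byte 0: (84 ^ 93) ^ 6e = 17 ^ 6e = 79
byte 1: (2f ^ 5c) ^ 6f = 73 ^ 6f = 1c
byte 2: (52 ^ 9f) ^ 72 = cd ^ 72 = bf
byte 3: (75 ^ da) ^ 74 = af ^ 74 = db
byte 4: (2c ^ cd) ^ 68 = e1 ^ 68 = 89
byte 5: (86 ^ 05) ^ 20 = 83 ^ 20 = a3
byte 6: (08 ^ c8) ^ 74 = c0 ^ 74 = b4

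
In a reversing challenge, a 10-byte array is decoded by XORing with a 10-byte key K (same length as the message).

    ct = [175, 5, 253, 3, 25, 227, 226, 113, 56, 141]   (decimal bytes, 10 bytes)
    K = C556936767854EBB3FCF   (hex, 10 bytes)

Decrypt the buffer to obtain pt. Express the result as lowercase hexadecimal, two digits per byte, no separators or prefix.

6a536e647e66acca0742

175 ⊕ 197 = 106
  5 ⊕  86 =  83
253 ⊕ 147 = 110
  3 ⊕ 103 = 100
 25 ⊕ 103 = 126
227 ⊕ 133 = 102
226 ⊕  78 = 172
113 ⊕ 187 = 202
 56 ⊕  63 =   7
141 ⊕ 207 =  66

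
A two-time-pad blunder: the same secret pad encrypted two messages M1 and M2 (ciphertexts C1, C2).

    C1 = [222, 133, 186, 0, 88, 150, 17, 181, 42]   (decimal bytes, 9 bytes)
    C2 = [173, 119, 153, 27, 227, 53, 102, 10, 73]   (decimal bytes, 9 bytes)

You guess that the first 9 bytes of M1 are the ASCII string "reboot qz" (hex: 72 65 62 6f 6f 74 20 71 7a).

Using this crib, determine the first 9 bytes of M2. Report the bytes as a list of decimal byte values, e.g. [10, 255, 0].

First, C1 ⊕ C2 = (M1 ⊕ K) ⊕ (M2 ⊕ K) = M1 ⊕ M2, so the key drops out. Then M2 = (M1 ⊕ M2) ⊕ M1 over the first 9 bytes.
byte 0: (de ^ ad) ^ 72 = 73 ^ 72 = 01
byte 1: (85 ^ 77) ^ 65 = f2 ^ 65 = 97
byte 2: (ba ^ 99) ^ 62 = 23 ^ 62 = 41
byte 3: (00 ^ 1b) ^ 6f = 1b ^ 6f = 74
byte 4: (58 ^ e3) ^ 6f = bb ^ 6f = d4
byte 5: (96 ^ 35) ^ 74 = a3 ^ 74 = d7
byte 6: (11 ^ 66) ^ 20 = 77 ^ 20 = 57
byte 7: (b5 ^ 0a) ^ 71 = bf ^ 71 = ce
byte 8: (2a ^ 49) ^ 7a = 63 ^ 7a = 19

[1, 151, 65, 116, 212, 215, 87, 206, 25]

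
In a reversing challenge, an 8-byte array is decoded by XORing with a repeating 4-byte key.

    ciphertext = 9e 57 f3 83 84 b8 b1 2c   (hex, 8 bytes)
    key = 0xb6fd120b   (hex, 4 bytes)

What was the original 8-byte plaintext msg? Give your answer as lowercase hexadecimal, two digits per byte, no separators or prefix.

The 4-byte key repeats, so the effective keystream is b6 fd 12 0b b6 fd 12 0b.
byte 0: 10011110 ⊕ 10110110 = 00101000
byte 1: 01010111 ⊕ 11111101 = 10101010
byte 2: 11110011 ⊕ 00010010 = 11100001
byte 3: 10000011 ⊕ 00001011 = 10001000
byte 4: 10000100 ⊕ 10110110 = 00110010
byte 5: 10111000 ⊕ 11111101 = 01000101
byte 6: 10110001 ⊕ 00010010 = 10100011
byte 7: 00101100 ⊕ 00001011 = 00100111

28aae1883245a327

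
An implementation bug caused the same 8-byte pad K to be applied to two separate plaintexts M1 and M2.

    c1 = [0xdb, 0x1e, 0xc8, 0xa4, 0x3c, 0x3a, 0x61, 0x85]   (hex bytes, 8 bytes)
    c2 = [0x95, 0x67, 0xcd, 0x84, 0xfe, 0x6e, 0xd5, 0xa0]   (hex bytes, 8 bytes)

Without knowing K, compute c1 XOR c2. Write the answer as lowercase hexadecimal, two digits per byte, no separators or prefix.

4e790520c254b425

c1 ⊕ c2 = (M1 ⊕ K) ⊕ (M2 ⊕ K) = M1 ⊕ M2 — the shared key cancels under XOR.
byte 0: db ^ 95 = 4e
byte 1: 1e ^ 67 = 79
byte 2: c8 ^ cd = 05
byte 3: a4 ^ 84 = 20
byte 4: 3c ^ fe = c2
byte 5: 3a ^ 6e = 54
byte 6: 61 ^ d5 = b4
byte 7: 85 ^ a0 = 25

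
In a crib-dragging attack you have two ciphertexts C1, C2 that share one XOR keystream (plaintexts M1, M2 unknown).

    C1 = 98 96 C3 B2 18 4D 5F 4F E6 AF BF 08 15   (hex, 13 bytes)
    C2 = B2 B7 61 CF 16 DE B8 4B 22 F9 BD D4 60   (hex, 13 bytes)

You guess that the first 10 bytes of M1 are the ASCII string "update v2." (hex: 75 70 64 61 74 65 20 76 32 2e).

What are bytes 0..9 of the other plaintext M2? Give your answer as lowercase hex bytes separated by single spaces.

5f 51 c6 1c 7a f6 c7 72 f6 78

First, C1 ⊕ C2 = (M1 ⊕ K) ⊕ (M2 ⊕ K) = M1 ⊕ M2, so the key drops out. Then M2 = (M1 ⊕ M2) ⊕ M1 over the first 10 bytes.
byte 0: (98 XOR b2) XOR 75 = 2a XOR 75 = 5f
byte 1: (96 XOR b7) XOR 70 = 21 XOR 70 = 51
byte 2: (c3 XOR 61) XOR 64 = a2 XOR 64 = c6
byte 3: (b2 XOR cf) XOR 61 = 7d XOR 61 = 1c
byte 4: (18 XOR 16) XOR 74 = 0e XOR 74 = 7a
byte 5: (4d XOR de) XOR 65 = 93 XOR 65 = f6
byte 6: (5f XOR b8) XOR 20 = e7 XOR 20 = c7
byte 7: (4f XOR 4b) XOR 76 = 04 XOR 76 = 72
byte 8: (e6 XOR 22) XOR 32 = c4 XOR 32 = f6
byte 9: (af XOR f9) XOR 2e = 56 XOR 2e = 78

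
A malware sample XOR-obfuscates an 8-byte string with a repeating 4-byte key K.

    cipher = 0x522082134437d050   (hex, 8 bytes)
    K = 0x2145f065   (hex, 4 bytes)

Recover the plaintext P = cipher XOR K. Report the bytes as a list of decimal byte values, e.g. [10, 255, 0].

[115, 101, 114, 118, 101, 114, 32, 53]

The 4-byte key repeats, so the effective keystream is 21 45 f0 65 21 45 f0 65.
byte 0:  82 XOR  33 = 115
byte 1:  32 XOR  69 = 101
byte 2: 130 XOR 240 = 114
byte 3:  19 XOR 101 = 118
byte 4:  68 XOR  33 = 101
byte 5:  55 XOR  69 = 114
byte 6: 208 XOR 240 =  32
byte 7:  80 XOR 101 =  53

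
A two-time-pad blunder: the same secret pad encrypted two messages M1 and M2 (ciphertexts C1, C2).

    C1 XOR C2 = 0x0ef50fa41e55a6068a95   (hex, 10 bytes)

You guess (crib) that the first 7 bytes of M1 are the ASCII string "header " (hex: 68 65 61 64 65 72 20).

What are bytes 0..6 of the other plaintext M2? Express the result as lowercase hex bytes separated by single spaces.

Since C1 ⊕ C2 = M1 ⊕ M2, XORing with the guessed M1 bytes yields the corresponding M2 bytes: M2 = (C1 ⊕ C2) ⊕ M1.
byte 0: 0e xor 68 = 66
byte 1: f5 xor 65 = 90
byte 2: 0f xor 61 = 6e
byte 3: a4 xor 64 = c0
byte 4: 1e xor 65 = 7b
byte 5: 55 xor 72 = 27
byte 6: a6 xor 20 = 86

66 90 6e c0 7b 27 86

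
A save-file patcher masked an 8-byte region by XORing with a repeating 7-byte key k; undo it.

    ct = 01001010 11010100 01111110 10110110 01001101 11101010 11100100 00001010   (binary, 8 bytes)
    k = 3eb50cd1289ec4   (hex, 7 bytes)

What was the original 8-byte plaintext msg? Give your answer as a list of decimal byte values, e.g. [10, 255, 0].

The 7-byte key repeats, so the effective keystream is 3e b5 0c d1 28 9e c4 3e.
byte 0: 4a ^ 3e = 74
byte 1: d4 ^ b5 = 61
byte 2: 7e ^ 0c = 72
byte 3: b6 ^ d1 = 67
byte 4: 4d ^ 28 = 65
byte 5: ea ^ 9e = 74
byte 6: e4 ^ c4 = 20
byte 7: 0a ^ 3e = 34

[116, 97, 114, 103, 101, 116, 32, 52]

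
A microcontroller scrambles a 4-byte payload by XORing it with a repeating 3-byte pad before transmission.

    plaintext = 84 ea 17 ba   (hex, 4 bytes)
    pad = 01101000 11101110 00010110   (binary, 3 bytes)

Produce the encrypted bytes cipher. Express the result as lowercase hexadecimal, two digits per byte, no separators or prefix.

The 3-byte key repeats, so the effective keystream is 68 ee 16 68.
byte 0: 10000100 xor 01101000 = 11101100
byte 1: 11101010 xor 11101110 = 00000100
byte 2: 00010111 xor 00010110 = 00000001
byte 3: 10111010 xor 01101000 = 11010010

ec0401d2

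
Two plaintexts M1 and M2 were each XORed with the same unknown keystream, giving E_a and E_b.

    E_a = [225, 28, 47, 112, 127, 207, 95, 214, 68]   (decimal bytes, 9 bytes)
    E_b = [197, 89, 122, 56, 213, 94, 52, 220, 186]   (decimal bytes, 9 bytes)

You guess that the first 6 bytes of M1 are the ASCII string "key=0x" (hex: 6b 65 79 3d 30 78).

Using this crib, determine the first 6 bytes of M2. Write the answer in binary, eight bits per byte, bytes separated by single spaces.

First, E_a ⊕ E_b = (M1 ⊕ K) ⊕ (M2 ⊕ K) = M1 ⊕ M2, so the key drops out. Then M2 = (M1 ⊕ M2) ⊕ M1 over the first 6 bytes.
byte 0: (e1 XOR c5) XOR 6b = 24 XOR 6b = 4f
byte 1: (1c XOR 59) XOR 65 = 45 XOR 65 = 20
byte 2: (2f XOR 7a) XOR 79 = 55 XOR 79 = 2c
byte 3: (70 XOR 38) XOR 3d = 48 XOR 3d = 75
byte 4: (7f XOR d5) XOR 30 = aa XOR 30 = 9a
byte 5: (cf XOR 5e) XOR 78 = 91 XOR 78 = e9

01001111 00100000 00101100 01110101 10011010 11101001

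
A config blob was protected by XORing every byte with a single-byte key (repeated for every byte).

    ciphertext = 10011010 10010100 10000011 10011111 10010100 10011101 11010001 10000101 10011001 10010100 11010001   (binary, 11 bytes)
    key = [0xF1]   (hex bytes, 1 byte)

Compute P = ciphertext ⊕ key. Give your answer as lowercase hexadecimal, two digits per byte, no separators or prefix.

6b65726e656c2074686520

The 1-byte key repeats, so the effective keystream is f1 f1 f1 f1 f1 f1 f1 f1 f1 f1 f1.
byte 0: 154 ^ 241 = 107
byte 1: 148 ^ 241 = 101
byte 2: 131 ^ 241 = 114
byte 3: 159 ^ 241 = 110
byte 4: 148 ^ 241 = 101
byte 5: 157 ^ 241 = 108
byte 6: 209 ^ 241 =  32
byte 7: 133 ^ 241 = 116
byte 8: 153 ^ 241 = 104
byte 9: 148 ^ 241 = 101
byte 10: 209 ^ 241 =  32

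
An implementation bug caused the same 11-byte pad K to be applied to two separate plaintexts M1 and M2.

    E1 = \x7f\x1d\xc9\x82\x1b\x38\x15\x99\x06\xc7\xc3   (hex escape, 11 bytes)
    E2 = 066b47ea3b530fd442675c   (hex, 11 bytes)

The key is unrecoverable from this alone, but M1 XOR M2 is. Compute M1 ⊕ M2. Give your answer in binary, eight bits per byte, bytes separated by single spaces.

E1 ⊕ E2 = (M1 ⊕ K) ⊕ (M2 ⊕ K) = M1 ⊕ M2 — the shared key cancels under XOR.
01111111 xor 00000110 = 01111001
00011101 xor 01101011 = 01110110
11001001 xor 01000111 = 10001110
10000010 xor 11101010 = 01101000
00011011 xor 00111011 = 00100000
00111000 xor 01010011 = 01101011
00010101 xor 00001111 = 00011010
10011001 xor 11010100 = 01001101
00000110 xor 01000010 = 01000100
11000111 xor 01100111 = 10100000
11000011 xor 01011100 = 10011111

01111001 01110110 10001110 01101000 00100000 01101011 00011010 01001101 01000100 10100000 10011111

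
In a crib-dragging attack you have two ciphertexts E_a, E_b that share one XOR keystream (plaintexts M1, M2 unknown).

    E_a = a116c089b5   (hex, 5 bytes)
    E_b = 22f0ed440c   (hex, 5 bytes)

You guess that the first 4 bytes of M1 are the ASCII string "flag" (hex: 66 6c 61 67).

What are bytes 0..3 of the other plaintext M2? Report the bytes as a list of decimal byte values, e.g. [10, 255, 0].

First, E_a ⊕ E_b = (M1 ⊕ K) ⊕ (M2 ⊕ K) = M1 ⊕ M2, so the key drops out. Then M2 = (M1 ⊕ M2) ⊕ M1 over the first 4 bytes.
byte 0: (a1 xor 22) xor 66 = 83 xor 66 = e5
byte 1: (16 xor f0) xor 6c = e6 xor 6c = 8a
byte 2: (c0 xor ed) xor 61 = 2d xor 61 = 4c
byte 3: (89 xor 44) xor 67 = cd xor 67 = aa

[229, 138, 76, 170]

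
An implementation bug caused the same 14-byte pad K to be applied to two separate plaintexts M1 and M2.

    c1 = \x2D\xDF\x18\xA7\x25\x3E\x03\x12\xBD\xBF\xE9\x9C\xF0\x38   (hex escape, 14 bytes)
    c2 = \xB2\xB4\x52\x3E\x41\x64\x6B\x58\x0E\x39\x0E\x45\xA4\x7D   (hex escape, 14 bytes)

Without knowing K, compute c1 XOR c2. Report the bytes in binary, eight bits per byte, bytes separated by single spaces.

10011111 01101011 01001010 10011001 01100100 01011010 01101000 01001010 10110011 10000110 11100111 11011001 01010100 01000101

c1 ⊕ c2 = (M1 ⊕ K) ⊕ (M2 ⊕ K) = M1 ⊕ M2 — the shared key cancels under XOR.
byte 0: 2d xor b2 = 9f
byte 1: df xor b4 = 6b
byte 2: 18 xor 52 = 4a
byte 3: a7 xor 3e = 99
byte 4: 25 xor 41 = 64
byte 5: 3e xor 64 = 5a
byte 6: 03 xor 6b = 68
byte 7: 12 xor 58 = 4a
byte 8: bd xor 0e = b3
byte 9: bf xor 39 = 86
byte 10: e9 xor 0e = e7
byte 11: 9c xor 45 = d9
byte 12: f0 xor a4 = 54
byte 13: 38 xor 7d = 45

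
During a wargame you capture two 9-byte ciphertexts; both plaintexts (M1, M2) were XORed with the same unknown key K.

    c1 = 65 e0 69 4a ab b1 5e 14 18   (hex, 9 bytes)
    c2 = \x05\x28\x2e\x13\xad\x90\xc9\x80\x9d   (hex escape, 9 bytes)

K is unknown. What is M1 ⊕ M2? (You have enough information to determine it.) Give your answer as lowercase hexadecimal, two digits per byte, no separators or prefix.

c1 ⊕ c2 = (M1 ⊕ K) ⊕ (M2 ⊕ K) = M1 ⊕ M2 — the shared key cancels under XOR.
101 XOR   5 =  96
224 XOR  40 = 200
105 XOR  46 =  71
 74 XOR  19 =  89
171 XOR 173 =   6
177 XOR 144 =  33
 94 XOR 201 = 151
 20 XOR 128 = 148
 24 XOR 157 = 133

60c847590621979485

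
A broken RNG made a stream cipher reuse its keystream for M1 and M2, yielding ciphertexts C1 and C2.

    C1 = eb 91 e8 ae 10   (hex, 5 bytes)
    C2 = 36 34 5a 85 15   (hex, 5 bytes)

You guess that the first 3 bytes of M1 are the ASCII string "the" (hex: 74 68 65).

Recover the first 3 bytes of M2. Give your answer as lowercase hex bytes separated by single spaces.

a9 cd d7

First, C1 ⊕ C2 = (M1 ⊕ K) ⊕ (M2 ⊕ K) = M1 ⊕ M2, so the key drops out. Then M2 = (M1 ⊕ M2) ⊕ M1 over the first 3 bytes.
byte 0: (eb xor 36) xor 74 = dd xor 74 = a9
byte 1: (91 xor 34) xor 68 = a5 xor 68 = cd
byte 2: (e8 xor 5a) xor 65 = b2 xor 65 = d7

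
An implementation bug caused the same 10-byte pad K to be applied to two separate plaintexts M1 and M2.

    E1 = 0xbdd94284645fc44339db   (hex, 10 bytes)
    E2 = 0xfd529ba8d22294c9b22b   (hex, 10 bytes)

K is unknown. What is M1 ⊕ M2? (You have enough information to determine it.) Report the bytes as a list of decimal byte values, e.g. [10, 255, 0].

E1 ⊕ E2 = (M1 ⊕ K) ⊕ (M2 ⊕ K) = M1 ⊕ M2 — the shared key cancels under XOR.
bd XOR fd = 40
d9 XOR 52 = 8b
42 XOR 9b = d9
84 XOR a8 = 2c
64 XOR d2 = b6
5f XOR 22 = 7d
c4 XOR 94 = 50
43 XOR c9 = 8a
39 XOR b2 = 8b
db XOR 2b = f0

[64, 139, 217, 44, 182, 125, 80, 138, 139, 240]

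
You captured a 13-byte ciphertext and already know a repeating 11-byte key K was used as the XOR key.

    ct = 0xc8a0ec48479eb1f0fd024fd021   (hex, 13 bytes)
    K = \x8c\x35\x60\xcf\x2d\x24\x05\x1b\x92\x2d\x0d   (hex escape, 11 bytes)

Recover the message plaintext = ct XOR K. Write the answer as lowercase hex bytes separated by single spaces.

44 95 8c 87 6a ba b4 eb 6f 2f 42 5c 14

The 11-byte key repeats, so the effective keystream is 8c 35 60 cf 2d 24 05 1b 92 2d 0d 8c 35.
byte 0: 11001000 XOR 10001100 = 01000100
byte 1: 10100000 XOR 00110101 = 10010101
byte 2: 11101100 XOR 01100000 = 10001100
byte 3: 01001000 XOR 11001111 = 10000111
byte 4: 01000111 XOR 00101101 = 01101010
byte 5: 10011110 XOR 00100100 = 10111010
byte 6: 10110001 XOR 00000101 = 10110100
byte 7: 11110000 XOR 00011011 = 11101011
byte 8: 11111101 XOR 10010010 = 01101111
byte 9: 00000010 XOR 00101101 = 00101111
byte 10: 01001111 XOR 00001101 = 01000010
byte 11: 11010000 XOR 10001100 = 01011100
byte 12: 00100001 XOR 00110101 = 00010100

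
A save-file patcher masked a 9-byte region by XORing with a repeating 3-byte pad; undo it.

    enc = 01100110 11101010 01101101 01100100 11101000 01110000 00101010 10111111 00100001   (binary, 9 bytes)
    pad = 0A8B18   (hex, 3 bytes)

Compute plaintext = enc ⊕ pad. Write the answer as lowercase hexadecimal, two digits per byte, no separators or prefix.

The 3-byte key repeats, so the effective keystream is 0a 8b 18 0a 8b 18 0a 8b 18.
byte 0: 01100110 XOR 00001010 = 01101100
byte 1: 11101010 XOR 10001011 = 01100001
byte 2: 01101101 XOR 00011000 = 01110101
byte 3: 01100100 XOR 00001010 = 01101110
byte 4: 11101000 XOR 10001011 = 01100011
byte 5: 01110000 XOR 00011000 = 01101000
byte 6: 00101010 XOR 00001010 = 00100000
byte 7: 10111111 XOR 10001011 = 00110100
byte 8: 00100001 XOR 00011000 = 00111001

6c61756e6368203439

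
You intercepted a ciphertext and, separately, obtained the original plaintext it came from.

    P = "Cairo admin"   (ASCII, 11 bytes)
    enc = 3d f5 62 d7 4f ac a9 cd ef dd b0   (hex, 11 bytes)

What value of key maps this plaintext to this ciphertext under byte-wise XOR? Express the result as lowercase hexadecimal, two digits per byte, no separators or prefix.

Since enc = P ⊕ key, XORing both sides with P gives key = P ⊕ enc.
byte 0: 43 ^ 3d = 7e
byte 1: 61 ^ f5 = 94
byte 2: 69 ^ 62 = 0b
byte 3: 72 ^ d7 = a5
byte 4: 6f ^ 4f = 20
byte 5: 20 ^ ac = 8c
byte 6: 61 ^ a9 = c8
byte 7: 64 ^ cd = a9
byte 8: 6d ^ ef = 82
byte 9: 69 ^ dd = b4
byte 10: 6e ^ b0 = de

7e940ba5208cc8a982b4de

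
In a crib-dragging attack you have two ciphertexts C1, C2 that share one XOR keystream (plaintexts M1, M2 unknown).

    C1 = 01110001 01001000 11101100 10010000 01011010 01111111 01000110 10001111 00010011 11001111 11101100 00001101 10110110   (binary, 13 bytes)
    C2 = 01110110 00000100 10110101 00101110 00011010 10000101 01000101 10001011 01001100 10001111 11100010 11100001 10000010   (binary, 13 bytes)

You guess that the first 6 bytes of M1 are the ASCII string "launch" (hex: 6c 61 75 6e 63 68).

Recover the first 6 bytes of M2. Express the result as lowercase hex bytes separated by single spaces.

First, C1 ⊕ C2 = (M1 ⊕ K) ⊕ (M2 ⊕ K) = M1 ⊕ M2, so the key drops out. Then M2 = (M1 ⊕ M2) ⊕ M1 over the first 6 bytes.
byte 0: (71 ^ 76) ^ 6c = 07 ^ 6c = 6b
byte 1: (48 ^ 04) ^ 61 = 4c ^ 61 = 2d
byte 2: (ec ^ b5) ^ 75 = 59 ^ 75 = 2c
byte 3: (90 ^ 2e) ^ 6e = be ^ 6e = d0
byte 4: (5a ^ 1a) ^ 63 = 40 ^ 63 = 23
byte 5: (7f ^ 85) ^ 68 = fa ^ 68 = 92

6b 2d 2c d0 23 92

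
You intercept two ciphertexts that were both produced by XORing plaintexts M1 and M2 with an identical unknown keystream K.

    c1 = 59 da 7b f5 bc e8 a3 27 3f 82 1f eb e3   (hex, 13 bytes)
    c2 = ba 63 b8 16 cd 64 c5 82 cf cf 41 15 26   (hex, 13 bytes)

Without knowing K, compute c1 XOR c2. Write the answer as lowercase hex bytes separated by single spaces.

e3 b9 c3 e3 71 8c 66 a5 f0 4d 5e fe c5

c1 ⊕ c2 = (M1 ⊕ K) ⊕ (M2 ⊕ K) = M1 ⊕ M2 — the shared key cancels under XOR.
01011001 XOR 10111010 = 11100011
11011010 XOR 01100011 = 10111001
01111011 XOR 10111000 = 11000011
11110101 XOR 00010110 = 11100011
10111100 XOR 11001101 = 01110001
11101000 XOR 01100100 = 10001100
10100011 XOR 11000101 = 01100110
00100111 XOR 10000010 = 10100101
00111111 XOR 11001111 = 11110000
10000010 XOR 11001111 = 01001101
00011111 XOR 01000001 = 01011110
11101011 XOR 00010101 = 11111110
11100011 XOR 00100110 = 11000101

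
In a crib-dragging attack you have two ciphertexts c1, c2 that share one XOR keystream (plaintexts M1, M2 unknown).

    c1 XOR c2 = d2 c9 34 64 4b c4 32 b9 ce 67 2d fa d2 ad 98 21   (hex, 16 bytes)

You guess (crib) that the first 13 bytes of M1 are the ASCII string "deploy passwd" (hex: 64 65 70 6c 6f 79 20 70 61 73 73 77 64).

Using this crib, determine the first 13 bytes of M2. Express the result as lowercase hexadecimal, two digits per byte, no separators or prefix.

Since c1 ⊕ c2 = M1 ⊕ M2, XORing with the guessed M1 bytes yields the corresponding M2 bytes: M2 = (c1 ⊕ c2) ⊕ M1.
d2 XOR 64 = b6
c9 XOR 65 = ac
34 XOR 70 = 44
64 XOR 6c = 08
4b XOR 6f = 24
c4 XOR 79 = bd
32 XOR 20 = 12
b9 XOR 70 = c9
ce XOR 61 = af
67 XOR 73 = 14
2d XOR 73 = 5e
fa XOR 77 = 8d
d2 XOR 64 = b6

b6ac440824bd12c9af145e8db6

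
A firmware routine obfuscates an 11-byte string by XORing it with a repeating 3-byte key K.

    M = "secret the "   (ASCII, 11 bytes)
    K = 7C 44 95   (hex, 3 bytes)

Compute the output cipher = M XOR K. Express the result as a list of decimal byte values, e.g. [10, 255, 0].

[15, 33, 246, 14, 33, 225, 92, 48, 253, 25, 100]

The 3-byte key repeats, so the effective keystream is 7c 44 95 7c 44 95 7c 44 95 7c 44.
byte 0: 115 ⊕ 124 =  15
byte 1: 101 ⊕  68 =  33
byte 2:  99 ⊕ 149 = 246
byte 3: 114 ⊕ 124 =  14
byte 4: 101 ⊕  68 =  33
byte 5: 116 ⊕ 149 = 225
byte 6:  32 ⊕ 124 =  92
byte 7: 116 ⊕  68 =  48
byte 8: 104 ⊕ 149 = 253
byte 9: 101 ⊕ 124 =  25
byte 10:  32 ⊕  68 = 100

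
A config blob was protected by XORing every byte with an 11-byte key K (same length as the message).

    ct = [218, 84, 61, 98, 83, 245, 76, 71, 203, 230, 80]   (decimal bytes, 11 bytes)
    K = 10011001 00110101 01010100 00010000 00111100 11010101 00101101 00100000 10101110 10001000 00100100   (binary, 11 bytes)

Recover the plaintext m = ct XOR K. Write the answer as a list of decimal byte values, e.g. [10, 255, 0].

da xor 99 = 43
54 xor 35 = 61
3d xor 54 = 69
62 xor 10 = 72
53 xor 3c = 6f
f5 xor d5 = 20
4c xor 2d = 61
47 xor 20 = 67
cb xor ae = 65
e6 xor 88 = 6e
50 xor 24 = 74

[67, 97, 105, 114, 111, 32, 97, 103, 101, 110, 116]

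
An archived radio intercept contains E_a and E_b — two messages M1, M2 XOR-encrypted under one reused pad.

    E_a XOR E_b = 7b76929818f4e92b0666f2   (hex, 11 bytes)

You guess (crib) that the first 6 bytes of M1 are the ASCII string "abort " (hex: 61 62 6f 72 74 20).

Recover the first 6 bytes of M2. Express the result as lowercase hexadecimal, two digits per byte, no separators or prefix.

Since E_a ⊕ E_b = M1 ⊕ M2, XORing with the guessed M1 bytes yields the corresponding M2 bytes: M2 = (E_a ⊕ E_b) ⊕ M1.
byte 0: 7b XOR 61 = 1a
byte 1: 76 XOR 62 = 14
byte 2: 92 XOR 6f = fd
byte 3: 98 XOR 72 = ea
byte 4: 18 XOR 74 = 6c
byte 5: f4 XOR 20 = d4

1a14fdea6cd4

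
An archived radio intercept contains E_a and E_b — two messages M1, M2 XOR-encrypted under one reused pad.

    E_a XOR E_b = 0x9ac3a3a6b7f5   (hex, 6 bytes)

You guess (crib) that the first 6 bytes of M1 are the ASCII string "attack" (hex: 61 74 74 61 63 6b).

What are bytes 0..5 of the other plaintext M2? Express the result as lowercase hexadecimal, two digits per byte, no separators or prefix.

Since E_a ⊕ E_b = M1 ⊕ M2, XORing with the guessed M1 bytes yields the corresponding M2 bytes: M2 = (E_a ⊕ E_b) ⊕ M1.
9a ⊕ 61 = fb
c3 ⊕ 74 = b7
a3 ⊕ 74 = d7
a6 ⊕ 61 = c7
b7 ⊕ 63 = d4
f5 ⊕ 6b = 9e

fbb7d7c7d49e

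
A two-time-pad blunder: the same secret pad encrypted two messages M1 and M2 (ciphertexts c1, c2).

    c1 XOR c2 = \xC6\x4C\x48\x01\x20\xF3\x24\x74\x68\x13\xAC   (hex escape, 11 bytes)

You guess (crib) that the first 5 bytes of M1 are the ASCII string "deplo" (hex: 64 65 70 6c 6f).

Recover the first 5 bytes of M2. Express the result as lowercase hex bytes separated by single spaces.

Since c1 ⊕ c2 = M1 ⊕ M2, XORing with the guessed M1 bytes yields the corresponding M2 bytes: M2 = (c1 ⊕ c2) ⊕ M1.
11000110 XOR 01100100 = 10100010
01001100 XOR 01100101 = 00101001
01001000 XOR 01110000 = 00111000
00000001 XOR 01101100 = 01101101
00100000 XOR 01101111 = 01001111

a2 29 38 6d 4f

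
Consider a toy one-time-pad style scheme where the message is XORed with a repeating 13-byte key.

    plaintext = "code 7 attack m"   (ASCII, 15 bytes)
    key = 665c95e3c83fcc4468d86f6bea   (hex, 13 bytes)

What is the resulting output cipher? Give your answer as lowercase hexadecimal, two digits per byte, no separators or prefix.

The 13-byte key repeats, so the effective keystream is 66 5c 95 e3 c8 3f cc 44 68 d8 6f 6b ea 66 5c.
byte 0:  99 ⊕ 102 =   5
byte 1: 111 ⊕  92 =  51
byte 2: 100 ⊕ 149 = 241
byte 3: 101 ⊕ 227 = 134
byte 4:  32 ⊕ 200 = 232
byte 5:  55 ⊕  63 =   8
byte 6:  32 ⊕ 204 = 236
byte 7:  97 ⊕  68 =  37
byte 8: 116 ⊕ 104 =  28
byte 9: 116 ⊕ 216 = 172
byte 10:  97 ⊕ 111 =  14
byte 11:  99 ⊕ 107 =   8
byte 12: 107 ⊕ 234 = 129
byte 13:  32 ⊕ 102 =  70
byte 14: 109 ⊕  92 =  49

0533f186e808ec251cac0e08814631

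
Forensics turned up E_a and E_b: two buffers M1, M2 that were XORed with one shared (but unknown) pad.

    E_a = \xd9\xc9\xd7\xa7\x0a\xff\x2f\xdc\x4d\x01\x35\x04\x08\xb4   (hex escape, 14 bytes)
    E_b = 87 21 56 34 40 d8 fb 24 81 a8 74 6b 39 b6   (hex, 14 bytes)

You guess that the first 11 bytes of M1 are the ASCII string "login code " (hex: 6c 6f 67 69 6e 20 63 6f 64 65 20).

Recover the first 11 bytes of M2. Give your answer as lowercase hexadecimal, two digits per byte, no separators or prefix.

3287e6fa2407b797a8cc61

First, E_a ⊕ E_b = (M1 ⊕ K) ⊕ (M2 ⊕ K) = M1 ⊕ M2, so the key drops out. Then M2 = (M1 ⊕ M2) ⊕ M1 over the first 11 bytes.
byte 0: (d9 XOR 87) XOR 6c = 5e XOR 6c = 32
byte 1: (c9 XOR 21) XOR 6f = e8 XOR 6f = 87
byte 2: (d7 XOR 56) XOR 67 = 81 XOR 67 = e6
byte 3: (a7 XOR 34) XOR 69 = 93 XOR 69 = fa
byte 4: (0a XOR 40) XOR 6e = 4a XOR 6e = 24
byte 5: (ff XOR d8) XOR 20 = 27 XOR 20 = 07
byte 6: (2f XOR fb) XOR 63 = d4 XOR 63 = b7
byte 7: (dc XOR 24) XOR 6f = f8 XOR 6f = 97
byte 8: (4d XOR 81) XOR 64 = cc XOR 64 = a8
byte 9: (01 XOR a8) XOR 65 = a9 XOR 65 = cc
byte 10: (35 XOR 74) XOR 20 = 41 XOR 20 = 61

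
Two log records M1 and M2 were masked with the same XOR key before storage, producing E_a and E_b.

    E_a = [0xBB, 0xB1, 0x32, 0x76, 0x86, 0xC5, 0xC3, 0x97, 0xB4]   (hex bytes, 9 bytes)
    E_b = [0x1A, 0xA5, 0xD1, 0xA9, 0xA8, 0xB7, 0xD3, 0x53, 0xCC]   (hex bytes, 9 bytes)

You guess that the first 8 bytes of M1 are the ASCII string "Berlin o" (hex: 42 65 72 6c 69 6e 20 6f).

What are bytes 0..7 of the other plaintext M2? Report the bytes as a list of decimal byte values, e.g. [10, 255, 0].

[227, 113, 145, 179, 71, 28, 48, 171]

First, E_a ⊕ E_b = (M1 ⊕ K) ⊕ (M2 ⊕ K) = M1 ⊕ M2, so the key drops out. Then M2 = (M1 ⊕ M2) ⊕ M1 over the first 8 bytes.
byte 0: (bb ^ 1a) ^ 42 = a1 ^ 42 = e3
byte 1: (b1 ^ a5) ^ 65 = 14 ^ 65 = 71
byte 2: (32 ^ d1) ^ 72 = e3 ^ 72 = 91
byte 3: (76 ^ a9) ^ 6c = df ^ 6c = b3
byte 4: (86 ^ a8) ^ 69 = 2e ^ 69 = 47
byte 5: (c5 ^ b7) ^ 6e = 72 ^ 6e = 1c
byte 6: (c3 ^ d3) ^ 20 = 10 ^ 20 = 30
byte 7: (97 ^ 53) ^ 6f = c4 ^ 6f = ab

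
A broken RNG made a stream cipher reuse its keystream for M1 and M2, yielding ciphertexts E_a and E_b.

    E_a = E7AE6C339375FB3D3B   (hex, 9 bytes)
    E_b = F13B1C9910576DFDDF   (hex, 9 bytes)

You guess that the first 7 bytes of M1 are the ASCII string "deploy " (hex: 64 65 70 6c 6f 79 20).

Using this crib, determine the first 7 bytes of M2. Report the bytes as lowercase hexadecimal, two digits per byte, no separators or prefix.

72f000c6ec5bb6

First, E_a ⊕ E_b = (M1 ⊕ K) ⊕ (M2 ⊕ K) = M1 ⊕ M2, so the key drops out. Then M2 = (M1 ⊕ M2) ⊕ M1 over the first 7 bytes.
byte 0: (e7 XOR f1) XOR 64 = 16 XOR 64 = 72
byte 1: (ae XOR 3b) XOR 65 = 95 XOR 65 = f0
byte 2: (6c XOR 1c) XOR 70 = 70 XOR 70 = 00
byte 3: (33 XOR 99) XOR 6c = aa XOR 6c = c6
byte 4: (93 XOR 10) XOR 6f = 83 XOR 6f = ec
byte 5: (75 XOR 57) XOR 79 = 22 XOR 79 = 5b
byte 6: (fb XOR 6d) XOR 20 = 96 XOR 20 = b6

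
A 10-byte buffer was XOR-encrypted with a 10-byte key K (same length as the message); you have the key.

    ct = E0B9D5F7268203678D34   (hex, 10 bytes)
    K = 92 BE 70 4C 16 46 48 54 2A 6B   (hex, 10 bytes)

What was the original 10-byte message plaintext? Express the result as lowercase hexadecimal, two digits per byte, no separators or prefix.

7207a5bb30c44b33a75f

XOR is its own inverse, so applying the key byte-wise gives the result directly.
byte 0: e0 XOR 92 = 72
byte 1: b9 XOR be = 07
byte 2: d5 XOR 70 = a5
byte 3: f7 XOR 4c = bb
byte 4: 26 XOR 16 = 30
byte 5: 82 XOR 46 = c4
byte 6: 03 XOR 48 = 4b
byte 7: 67 XOR 54 = 33
byte 8: 8d XOR 2a = a7
byte 9: 34 XOR 6b = 5f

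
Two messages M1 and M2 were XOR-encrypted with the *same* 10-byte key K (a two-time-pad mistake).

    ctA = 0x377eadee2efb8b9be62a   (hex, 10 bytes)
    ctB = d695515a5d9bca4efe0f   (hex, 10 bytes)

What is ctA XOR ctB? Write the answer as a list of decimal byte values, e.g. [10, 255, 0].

[225, 235, 252, 180, 115, 96, 65, 213, 24, 37]

ctA ⊕ ctB = (M1 ⊕ K) ⊕ (M2 ⊕ K) = M1 ⊕ M2 — the shared key cancels under XOR.
37 xor d6 = e1
7e xor 95 = eb
ad xor 51 = fc
ee xor 5a = b4
2e xor 5d = 73
fb xor 9b = 60
8b xor ca = 41
9b xor 4e = d5
e6 xor fe = 18
2a xor 0f = 25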